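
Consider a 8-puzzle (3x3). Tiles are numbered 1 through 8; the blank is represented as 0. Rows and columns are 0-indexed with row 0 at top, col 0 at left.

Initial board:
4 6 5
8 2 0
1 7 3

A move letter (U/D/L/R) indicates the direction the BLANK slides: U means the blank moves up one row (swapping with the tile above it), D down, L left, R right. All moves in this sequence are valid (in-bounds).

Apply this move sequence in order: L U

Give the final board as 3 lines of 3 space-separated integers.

Answer: 4 0 5
8 6 2
1 7 3

Derivation:
After move 1 (L):
4 6 5
8 0 2
1 7 3

After move 2 (U):
4 0 5
8 6 2
1 7 3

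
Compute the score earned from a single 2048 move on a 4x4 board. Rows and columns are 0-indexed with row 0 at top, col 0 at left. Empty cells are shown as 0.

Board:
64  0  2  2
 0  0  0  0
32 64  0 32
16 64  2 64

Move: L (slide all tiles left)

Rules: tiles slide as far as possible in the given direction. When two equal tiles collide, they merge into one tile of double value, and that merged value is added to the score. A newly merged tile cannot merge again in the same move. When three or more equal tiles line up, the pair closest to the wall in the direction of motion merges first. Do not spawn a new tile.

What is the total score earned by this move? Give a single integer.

Answer: 4

Derivation:
Slide left:
row 0: [64, 0, 2, 2] -> [64, 4, 0, 0]  score +4 (running 4)
row 1: [0, 0, 0, 0] -> [0, 0, 0, 0]  score +0 (running 4)
row 2: [32, 64, 0, 32] -> [32, 64, 32, 0]  score +0 (running 4)
row 3: [16, 64, 2, 64] -> [16, 64, 2, 64]  score +0 (running 4)
Board after move:
64  4  0  0
 0  0  0  0
32 64 32  0
16 64  2 64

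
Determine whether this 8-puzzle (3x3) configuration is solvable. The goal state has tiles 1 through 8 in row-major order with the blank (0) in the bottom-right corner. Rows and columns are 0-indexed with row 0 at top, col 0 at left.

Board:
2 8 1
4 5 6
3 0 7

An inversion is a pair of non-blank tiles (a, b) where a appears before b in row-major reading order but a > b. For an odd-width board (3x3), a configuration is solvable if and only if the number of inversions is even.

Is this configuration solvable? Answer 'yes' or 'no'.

Inversions (pairs i<j in row-major order where tile[i] > tile[j] > 0): 10
10 is even, so the puzzle is solvable.

Answer: yes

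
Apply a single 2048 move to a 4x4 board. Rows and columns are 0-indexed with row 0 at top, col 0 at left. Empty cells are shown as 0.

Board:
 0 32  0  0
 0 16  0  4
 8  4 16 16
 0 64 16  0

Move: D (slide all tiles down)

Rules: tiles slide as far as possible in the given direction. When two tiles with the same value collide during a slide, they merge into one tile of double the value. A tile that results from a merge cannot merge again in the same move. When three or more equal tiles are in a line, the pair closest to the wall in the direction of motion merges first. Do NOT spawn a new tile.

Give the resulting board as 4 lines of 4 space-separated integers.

Answer:  0 32  0  0
 0 16  0  0
 0  4  0  4
 8 64 32 16

Derivation:
Slide down:
col 0: [0, 0, 8, 0] -> [0, 0, 0, 8]
col 1: [32, 16, 4, 64] -> [32, 16, 4, 64]
col 2: [0, 0, 16, 16] -> [0, 0, 0, 32]
col 3: [0, 4, 16, 0] -> [0, 0, 4, 16]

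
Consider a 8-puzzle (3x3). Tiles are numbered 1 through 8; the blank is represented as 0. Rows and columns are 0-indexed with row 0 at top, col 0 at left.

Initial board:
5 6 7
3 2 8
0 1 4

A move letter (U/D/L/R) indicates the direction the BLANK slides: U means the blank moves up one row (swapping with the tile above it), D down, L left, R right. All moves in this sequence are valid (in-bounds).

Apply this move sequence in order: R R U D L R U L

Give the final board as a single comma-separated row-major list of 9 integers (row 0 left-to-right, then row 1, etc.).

Answer: 5, 6, 7, 3, 0, 2, 1, 4, 8

Derivation:
After move 1 (R):
5 6 7
3 2 8
1 0 4

After move 2 (R):
5 6 7
3 2 8
1 4 0

After move 3 (U):
5 6 7
3 2 0
1 4 8

After move 4 (D):
5 6 7
3 2 8
1 4 0

After move 5 (L):
5 6 7
3 2 8
1 0 4

After move 6 (R):
5 6 7
3 2 8
1 4 0

After move 7 (U):
5 6 7
3 2 0
1 4 8

After move 8 (L):
5 6 7
3 0 2
1 4 8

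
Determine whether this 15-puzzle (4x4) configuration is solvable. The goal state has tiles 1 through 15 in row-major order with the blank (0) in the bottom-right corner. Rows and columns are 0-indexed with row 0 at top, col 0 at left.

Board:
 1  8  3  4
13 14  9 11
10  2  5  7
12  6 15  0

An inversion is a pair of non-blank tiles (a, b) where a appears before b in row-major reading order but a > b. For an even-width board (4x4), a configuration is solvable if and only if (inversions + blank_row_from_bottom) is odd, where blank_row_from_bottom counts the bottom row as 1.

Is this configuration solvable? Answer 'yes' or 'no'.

Inversions: 39
Blank is in row 3 (0-indexed from top), which is row 1 counting from the bottom (bottom = 1).
39 + 1 = 40, which is even, so the puzzle is not solvable.

Answer: no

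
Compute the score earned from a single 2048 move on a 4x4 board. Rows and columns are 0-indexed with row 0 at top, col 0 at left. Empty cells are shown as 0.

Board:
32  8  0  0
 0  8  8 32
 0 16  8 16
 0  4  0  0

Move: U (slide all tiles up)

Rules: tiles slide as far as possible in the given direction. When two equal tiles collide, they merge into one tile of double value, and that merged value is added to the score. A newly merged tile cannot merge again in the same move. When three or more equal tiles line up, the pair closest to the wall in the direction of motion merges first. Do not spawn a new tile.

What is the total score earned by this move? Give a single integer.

Slide up:
col 0: [32, 0, 0, 0] -> [32, 0, 0, 0]  score +0 (running 0)
col 1: [8, 8, 16, 4] -> [16, 16, 4, 0]  score +16 (running 16)
col 2: [0, 8, 8, 0] -> [16, 0, 0, 0]  score +16 (running 32)
col 3: [0, 32, 16, 0] -> [32, 16, 0, 0]  score +0 (running 32)
Board after move:
32 16 16 32
 0 16  0 16
 0  4  0  0
 0  0  0  0

Answer: 32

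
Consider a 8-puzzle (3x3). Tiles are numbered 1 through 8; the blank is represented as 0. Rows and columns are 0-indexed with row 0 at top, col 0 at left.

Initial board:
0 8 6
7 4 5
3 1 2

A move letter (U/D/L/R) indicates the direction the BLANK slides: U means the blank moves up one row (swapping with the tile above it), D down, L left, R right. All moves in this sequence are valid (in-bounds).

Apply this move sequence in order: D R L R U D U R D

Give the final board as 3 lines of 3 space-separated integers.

After move 1 (D):
7 8 6
0 4 5
3 1 2

After move 2 (R):
7 8 6
4 0 5
3 1 2

After move 3 (L):
7 8 6
0 4 5
3 1 2

After move 4 (R):
7 8 6
4 0 5
3 1 2

After move 5 (U):
7 0 6
4 8 5
3 1 2

After move 6 (D):
7 8 6
4 0 5
3 1 2

After move 7 (U):
7 0 6
4 8 5
3 1 2

After move 8 (R):
7 6 0
4 8 5
3 1 2

After move 9 (D):
7 6 5
4 8 0
3 1 2

Answer: 7 6 5
4 8 0
3 1 2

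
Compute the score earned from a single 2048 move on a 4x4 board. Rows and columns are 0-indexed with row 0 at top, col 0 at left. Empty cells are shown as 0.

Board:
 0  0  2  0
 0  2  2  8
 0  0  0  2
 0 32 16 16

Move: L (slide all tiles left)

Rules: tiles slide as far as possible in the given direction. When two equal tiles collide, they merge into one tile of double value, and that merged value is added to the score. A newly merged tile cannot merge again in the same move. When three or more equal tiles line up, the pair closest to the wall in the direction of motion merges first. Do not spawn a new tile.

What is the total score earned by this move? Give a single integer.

Answer: 36

Derivation:
Slide left:
row 0: [0, 0, 2, 0] -> [2, 0, 0, 0]  score +0 (running 0)
row 1: [0, 2, 2, 8] -> [4, 8, 0, 0]  score +4 (running 4)
row 2: [0, 0, 0, 2] -> [2, 0, 0, 0]  score +0 (running 4)
row 3: [0, 32, 16, 16] -> [32, 32, 0, 0]  score +32 (running 36)
Board after move:
 2  0  0  0
 4  8  0  0
 2  0  0  0
32 32  0  0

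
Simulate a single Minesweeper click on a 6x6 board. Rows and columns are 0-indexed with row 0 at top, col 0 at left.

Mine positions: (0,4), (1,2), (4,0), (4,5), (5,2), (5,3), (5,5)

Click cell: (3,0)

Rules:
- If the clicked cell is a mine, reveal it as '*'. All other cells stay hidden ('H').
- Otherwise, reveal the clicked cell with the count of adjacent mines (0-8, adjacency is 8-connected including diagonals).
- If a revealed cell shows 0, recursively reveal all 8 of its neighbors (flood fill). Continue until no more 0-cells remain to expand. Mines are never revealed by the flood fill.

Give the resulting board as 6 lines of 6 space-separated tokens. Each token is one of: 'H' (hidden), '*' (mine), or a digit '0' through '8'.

H H H H H H
H H H H H H
H H H H H H
1 H H H H H
H H H H H H
H H H H H H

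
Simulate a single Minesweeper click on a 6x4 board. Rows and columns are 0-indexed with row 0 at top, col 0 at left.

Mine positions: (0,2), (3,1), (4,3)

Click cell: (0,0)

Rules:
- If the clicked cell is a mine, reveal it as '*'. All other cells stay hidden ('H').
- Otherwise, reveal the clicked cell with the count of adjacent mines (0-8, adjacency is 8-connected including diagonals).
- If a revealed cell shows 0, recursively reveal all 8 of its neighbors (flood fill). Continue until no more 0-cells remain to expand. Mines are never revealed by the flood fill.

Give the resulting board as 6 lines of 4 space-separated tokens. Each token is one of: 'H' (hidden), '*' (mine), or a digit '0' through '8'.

0 1 H H
0 1 H H
1 1 H H
H H H H
H H H H
H H H H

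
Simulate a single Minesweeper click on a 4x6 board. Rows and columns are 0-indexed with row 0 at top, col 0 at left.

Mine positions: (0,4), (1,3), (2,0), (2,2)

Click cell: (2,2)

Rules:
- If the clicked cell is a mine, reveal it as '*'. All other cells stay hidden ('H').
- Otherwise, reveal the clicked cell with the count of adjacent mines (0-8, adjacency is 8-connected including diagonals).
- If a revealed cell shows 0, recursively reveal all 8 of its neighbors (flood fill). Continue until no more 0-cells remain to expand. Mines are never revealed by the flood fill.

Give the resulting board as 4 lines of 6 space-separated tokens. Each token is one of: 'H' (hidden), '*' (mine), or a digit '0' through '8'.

H H H H H H
H H H H H H
H H * H H H
H H H H H H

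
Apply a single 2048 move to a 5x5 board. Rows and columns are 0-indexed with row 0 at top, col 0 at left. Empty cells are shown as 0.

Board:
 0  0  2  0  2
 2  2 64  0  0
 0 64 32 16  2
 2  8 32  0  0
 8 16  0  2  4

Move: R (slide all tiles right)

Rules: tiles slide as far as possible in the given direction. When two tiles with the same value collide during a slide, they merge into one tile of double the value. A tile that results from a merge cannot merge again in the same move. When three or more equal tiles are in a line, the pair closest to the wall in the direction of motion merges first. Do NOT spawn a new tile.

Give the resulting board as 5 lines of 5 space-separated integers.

Slide right:
row 0: [0, 0, 2, 0, 2] -> [0, 0, 0, 0, 4]
row 1: [2, 2, 64, 0, 0] -> [0, 0, 0, 4, 64]
row 2: [0, 64, 32, 16, 2] -> [0, 64, 32, 16, 2]
row 3: [2, 8, 32, 0, 0] -> [0, 0, 2, 8, 32]
row 4: [8, 16, 0, 2, 4] -> [0, 8, 16, 2, 4]

Answer:  0  0  0  0  4
 0  0  0  4 64
 0 64 32 16  2
 0  0  2  8 32
 0  8 16  2  4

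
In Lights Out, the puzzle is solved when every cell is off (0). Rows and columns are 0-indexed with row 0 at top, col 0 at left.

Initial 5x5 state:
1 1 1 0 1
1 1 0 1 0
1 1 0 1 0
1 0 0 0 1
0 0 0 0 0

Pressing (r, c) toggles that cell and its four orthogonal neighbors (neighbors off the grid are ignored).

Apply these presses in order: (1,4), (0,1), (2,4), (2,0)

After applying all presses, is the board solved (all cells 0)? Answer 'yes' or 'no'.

After press 1 at (1,4):
1 1 1 0 0
1 1 0 0 1
1 1 0 1 1
1 0 0 0 1
0 0 0 0 0

After press 2 at (0,1):
0 0 0 0 0
1 0 0 0 1
1 1 0 1 1
1 0 0 0 1
0 0 0 0 0

After press 3 at (2,4):
0 0 0 0 0
1 0 0 0 0
1 1 0 0 0
1 0 0 0 0
0 0 0 0 0

After press 4 at (2,0):
0 0 0 0 0
0 0 0 0 0
0 0 0 0 0
0 0 0 0 0
0 0 0 0 0

Lights still on: 0

Answer: yes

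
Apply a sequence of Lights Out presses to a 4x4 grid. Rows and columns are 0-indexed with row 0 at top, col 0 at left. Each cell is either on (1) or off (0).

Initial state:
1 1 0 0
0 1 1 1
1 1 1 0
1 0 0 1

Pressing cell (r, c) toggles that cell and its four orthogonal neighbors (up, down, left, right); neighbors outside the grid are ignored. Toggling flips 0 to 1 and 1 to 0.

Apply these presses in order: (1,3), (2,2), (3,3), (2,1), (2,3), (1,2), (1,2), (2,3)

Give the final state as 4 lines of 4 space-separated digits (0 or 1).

After press 1 at (1,3):
1 1 0 1
0 1 0 0
1 1 1 1
1 0 0 1

After press 2 at (2,2):
1 1 0 1
0 1 1 0
1 0 0 0
1 0 1 1

After press 3 at (3,3):
1 1 0 1
0 1 1 0
1 0 0 1
1 0 0 0

After press 4 at (2,1):
1 1 0 1
0 0 1 0
0 1 1 1
1 1 0 0

After press 5 at (2,3):
1 1 0 1
0 0 1 1
0 1 0 0
1 1 0 1

After press 6 at (1,2):
1 1 1 1
0 1 0 0
0 1 1 0
1 1 0 1

After press 7 at (1,2):
1 1 0 1
0 0 1 1
0 1 0 0
1 1 0 1

After press 8 at (2,3):
1 1 0 1
0 0 1 0
0 1 1 1
1 1 0 0

Answer: 1 1 0 1
0 0 1 0
0 1 1 1
1 1 0 0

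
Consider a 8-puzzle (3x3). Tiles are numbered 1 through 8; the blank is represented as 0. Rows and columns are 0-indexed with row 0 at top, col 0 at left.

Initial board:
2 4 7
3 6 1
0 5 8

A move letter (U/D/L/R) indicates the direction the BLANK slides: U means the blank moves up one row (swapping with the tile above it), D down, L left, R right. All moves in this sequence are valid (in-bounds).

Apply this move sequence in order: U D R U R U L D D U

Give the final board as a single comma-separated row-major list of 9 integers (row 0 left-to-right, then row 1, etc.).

Answer: 2, 1, 4, 3, 0, 7, 5, 6, 8

Derivation:
After move 1 (U):
2 4 7
0 6 1
3 5 8

After move 2 (D):
2 4 7
3 6 1
0 5 8

After move 3 (R):
2 4 7
3 6 1
5 0 8

After move 4 (U):
2 4 7
3 0 1
5 6 8

After move 5 (R):
2 4 7
3 1 0
5 6 8

After move 6 (U):
2 4 0
3 1 7
5 6 8

After move 7 (L):
2 0 4
3 1 7
5 6 8

After move 8 (D):
2 1 4
3 0 7
5 6 8

After move 9 (D):
2 1 4
3 6 7
5 0 8

After move 10 (U):
2 1 4
3 0 7
5 6 8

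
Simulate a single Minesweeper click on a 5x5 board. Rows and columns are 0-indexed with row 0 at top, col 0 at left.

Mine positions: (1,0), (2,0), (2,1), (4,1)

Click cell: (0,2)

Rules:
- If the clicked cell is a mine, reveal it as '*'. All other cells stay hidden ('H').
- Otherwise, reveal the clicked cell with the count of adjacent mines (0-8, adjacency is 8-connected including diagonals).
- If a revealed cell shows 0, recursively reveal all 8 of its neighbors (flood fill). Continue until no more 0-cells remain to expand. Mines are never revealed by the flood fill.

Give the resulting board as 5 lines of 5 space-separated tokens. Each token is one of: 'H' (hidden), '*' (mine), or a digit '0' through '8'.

H 1 0 0 0
H 3 1 0 0
H H 1 0 0
H H 2 0 0
H H 1 0 0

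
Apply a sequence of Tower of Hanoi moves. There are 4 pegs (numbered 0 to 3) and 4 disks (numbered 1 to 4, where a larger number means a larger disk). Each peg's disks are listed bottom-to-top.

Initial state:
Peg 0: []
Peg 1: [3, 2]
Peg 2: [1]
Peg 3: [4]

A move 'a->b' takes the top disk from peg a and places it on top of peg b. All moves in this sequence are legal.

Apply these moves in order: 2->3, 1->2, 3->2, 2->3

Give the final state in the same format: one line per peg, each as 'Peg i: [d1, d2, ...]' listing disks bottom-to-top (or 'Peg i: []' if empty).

After move 1 (2->3):
Peg 0: []
Peg 1: [3, 2]
Peg 2: []
Peg 3: [4, 1]

After move 2 (1->2):
Peg 0: []
Peg 1: [3]
Peg 2: [2]
Peg 3: [4, 1]

After move 3 (3->2):
Peg 0: []
Peg 1: [3]
Peg 2: [2, 1]
Peg 3: [4]

After move 4 (2->3):
Peg 0: []
Peg 1: [3]
Peg 2: [2]
Peg 3: [4, 1]

Answer: Peg 0: []
Peg 1: [3]
Peg 2: [2]
Peg 3: [4, 1]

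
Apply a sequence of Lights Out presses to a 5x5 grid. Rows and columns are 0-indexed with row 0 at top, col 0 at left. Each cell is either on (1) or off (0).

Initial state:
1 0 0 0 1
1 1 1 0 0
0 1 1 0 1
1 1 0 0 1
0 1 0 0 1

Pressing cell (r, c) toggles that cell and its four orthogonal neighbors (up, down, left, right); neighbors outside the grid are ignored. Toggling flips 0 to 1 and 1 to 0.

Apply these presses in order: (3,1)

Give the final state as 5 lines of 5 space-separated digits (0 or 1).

After press 1 at (3,1):
1 0 0 0 1
1 1 1 0 0
0 0 1 0 1
0 0 1 0 1
0 0 0 0 1

Answer: 1 0 0 0 1
1 1 1 0 0
0 0 1 0 1
0 0 1 0 1
0 0 0 0 1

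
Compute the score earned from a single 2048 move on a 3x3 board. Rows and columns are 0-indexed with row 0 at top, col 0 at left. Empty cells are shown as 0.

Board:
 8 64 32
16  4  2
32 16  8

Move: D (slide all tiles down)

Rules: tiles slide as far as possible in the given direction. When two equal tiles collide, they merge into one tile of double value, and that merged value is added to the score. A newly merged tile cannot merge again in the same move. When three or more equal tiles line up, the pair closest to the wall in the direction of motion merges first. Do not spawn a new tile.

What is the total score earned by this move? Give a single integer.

Answer: 0

Derivation:
Slide down:
col 0: [8, 16, 32] -> [8, 16, 32]  score +0 (running 0)
col 1: [64, 4, 16] -> [64, 4, 16]  score +0 (running 0)
col 2: [32, 2, 8] -> [32, 2, 8]  score +0 (running 0)
Board after move:
 8 64 32
16  4  2
32 16  8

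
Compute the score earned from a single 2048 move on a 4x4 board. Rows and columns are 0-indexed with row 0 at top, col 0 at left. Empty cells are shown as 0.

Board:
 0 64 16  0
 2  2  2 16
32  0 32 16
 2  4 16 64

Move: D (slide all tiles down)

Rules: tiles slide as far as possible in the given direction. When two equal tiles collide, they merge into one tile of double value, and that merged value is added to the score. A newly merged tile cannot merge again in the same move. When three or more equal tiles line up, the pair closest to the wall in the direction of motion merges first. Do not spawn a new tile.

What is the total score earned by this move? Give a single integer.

Slide down:
col 0: [0, 2, 32, 2] -> [0, 2, 32, 2]  score +0 (running 0)
col 1: [64, 2, 0, 4] -> [0, 64, 2, 4]  score +0 (running 0)
col 2: [16, 2, 32, 16] -> [16, 2, 32, 16]  score +0 (running 0)
col 3: [0, 16, 16, 64] -> [0, 0, 32, 64]  score +32 (running 32)
Board after move:
 0  0 16  0
 2 64  2  0
32  2 32 32
 2  4 16 64

Answer: 32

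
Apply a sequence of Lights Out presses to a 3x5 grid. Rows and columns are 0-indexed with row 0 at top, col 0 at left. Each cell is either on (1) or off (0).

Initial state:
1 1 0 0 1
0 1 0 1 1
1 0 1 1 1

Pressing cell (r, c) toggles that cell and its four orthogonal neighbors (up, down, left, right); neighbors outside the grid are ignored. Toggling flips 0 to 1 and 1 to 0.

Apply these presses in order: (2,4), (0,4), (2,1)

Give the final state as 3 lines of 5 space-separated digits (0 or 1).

Answer: 1 1 0 1 0
0 0 0 1 1
0 1 0 0 0

Derivation:
After press 1 at (2,4):
1 1 0 0 1
0 1 0 1 0
1 0 1 0 0

After press 2 at (0,4):
1 1 0 1 0
0 1 0 1 1
1 0 1 0 0

After press 3 at (2,1):
1 1 0 1 0
0 0 0 1 1
0 1 0 0 0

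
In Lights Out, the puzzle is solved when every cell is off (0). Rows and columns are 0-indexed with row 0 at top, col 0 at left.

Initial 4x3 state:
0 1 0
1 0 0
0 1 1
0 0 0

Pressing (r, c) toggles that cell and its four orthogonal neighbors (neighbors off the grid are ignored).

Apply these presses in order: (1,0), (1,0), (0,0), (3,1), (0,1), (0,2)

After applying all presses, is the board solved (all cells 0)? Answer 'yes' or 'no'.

After press 1 at (1,0):
1 1 0
0 1 0
1 1 1
0 0 0

After press 2 at (1,0):
0 1 0
1 0 0
0 1 1
0 0 0

After press 3 at (0,0):
1 0 0
0 0 0
0 1 1
0 0 0

After press 4 at (3,1):
1 0 0
0 0 0
0 0 1
1 1 1

After press 5 at (0,1):
0 1 1
0 1 0
0 0 1
1 1 1

After press 6 at (0,2):
0 0 0
0 1 1
0 0 1
1 1 1

Lights still on: 6

Answer: no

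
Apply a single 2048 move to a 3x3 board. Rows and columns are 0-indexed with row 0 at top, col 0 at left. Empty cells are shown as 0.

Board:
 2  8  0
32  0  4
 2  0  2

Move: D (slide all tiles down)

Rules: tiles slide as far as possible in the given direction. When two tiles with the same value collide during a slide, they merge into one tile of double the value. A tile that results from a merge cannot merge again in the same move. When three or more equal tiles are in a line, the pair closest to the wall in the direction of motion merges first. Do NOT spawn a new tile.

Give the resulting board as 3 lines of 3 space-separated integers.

Slide down:
col 0: [2, 32, 2] -> [2, 32, 2]
col 1: [8, 0, 0] -> [0, 0, 8]
col 2: [0, 4, 2] -> [0, 4, 2]

Answer:  2  0  0
32  0  4
 2  8  2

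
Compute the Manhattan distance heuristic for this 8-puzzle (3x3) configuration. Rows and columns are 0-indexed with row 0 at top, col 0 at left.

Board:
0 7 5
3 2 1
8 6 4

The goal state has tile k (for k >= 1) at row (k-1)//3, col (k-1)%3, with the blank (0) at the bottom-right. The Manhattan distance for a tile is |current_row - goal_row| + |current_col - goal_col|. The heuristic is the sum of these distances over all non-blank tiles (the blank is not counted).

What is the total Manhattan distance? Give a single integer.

Answer: 18

Derivation:
Tile 7: (0,1)->(2,0) = 3
Tile 5: (0,2)->(1,1) = 2
Tile 3: (1,0)->(0,2) = 3
Tile 2: (1,1)->(0,1) = 1
Tile 1: (1,2)->(0,0) = 3
Tile 8: (2,0)->(2,1) = 1
Tile 6: (2,1)->(1,2) = 2
Tile 4: (2,2)->(1,0) = 3
Sum: 3 + 2 + 3 + 1 + 3 + 1 + 2 + 3 = 18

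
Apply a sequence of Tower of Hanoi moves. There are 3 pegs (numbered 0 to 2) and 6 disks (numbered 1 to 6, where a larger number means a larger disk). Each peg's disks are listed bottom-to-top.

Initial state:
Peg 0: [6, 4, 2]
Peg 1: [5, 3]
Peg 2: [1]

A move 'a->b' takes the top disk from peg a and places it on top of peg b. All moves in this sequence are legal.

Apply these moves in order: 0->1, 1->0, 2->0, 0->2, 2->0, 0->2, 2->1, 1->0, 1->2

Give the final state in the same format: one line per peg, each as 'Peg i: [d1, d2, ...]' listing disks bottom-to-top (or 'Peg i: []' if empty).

Answer: Peg 0: [6, 4, 2, 1]
Peg 1: [5]
Peg 2: [3]

Derivation:
After move 1 (0->1):
Peg 0: [6, 4]
Peg 1: [5, 3, 2]
Peg 2: [1]

After move 2 (1->0):
Peg 0: [6, 4, 2]
Peg 1: [5, 3]
Peg 2: [1]

After move 3 (2->0):
Peg 0: [6, 4, 2, 1]
Peg 1: [5, 3]
Peg 2: []

After move 4 (0->2):
Peg 0: [6, 4, 2]
Peg 1: [5, 3]
Peg 2: [1]

After move 5 (2->0):
Peg 0: [6, 4, 2, 1]
Peg 1: [5, 3]
Peg 2: []

After move 6 (0->2):
Peg 0: [6, 4, 2]
Peg 1: [5, 3]
Peg 2: [1]

After move 7 (2->1):
Peg 0: [6, 4, 2]
Peg 1: [5, 3, 1]
Peg 2: []

After move 8 (1->0):
Peg 0: [6, 4, 2, 1]
Peg 1: [5, 3]
Peg 2: []

After move 9 (1->2):
Peg 0: [6, 4, 2, 1]
Peg 1: [5]
Peg 2: [3]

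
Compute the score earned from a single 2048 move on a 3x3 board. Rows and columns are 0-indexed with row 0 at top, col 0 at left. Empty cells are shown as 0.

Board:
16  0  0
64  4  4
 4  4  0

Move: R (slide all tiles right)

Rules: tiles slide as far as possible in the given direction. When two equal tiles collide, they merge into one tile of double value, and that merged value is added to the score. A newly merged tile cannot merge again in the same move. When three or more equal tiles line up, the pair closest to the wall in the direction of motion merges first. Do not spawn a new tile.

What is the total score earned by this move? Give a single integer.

Answer: 16

Derivation:
Slide right:
row 0: [16, 0, 0] -> [0, 0, 16]  score +0 (running 0)
row 1: [64, 4, 4] -> [0, 64, 8]  score +8 (running 8)
row 2: [4, 4, 0] -> [0, 0, 8]  score +8 (running 16)
Board after move:
 0  0 16
 0 64  8
 0  0  8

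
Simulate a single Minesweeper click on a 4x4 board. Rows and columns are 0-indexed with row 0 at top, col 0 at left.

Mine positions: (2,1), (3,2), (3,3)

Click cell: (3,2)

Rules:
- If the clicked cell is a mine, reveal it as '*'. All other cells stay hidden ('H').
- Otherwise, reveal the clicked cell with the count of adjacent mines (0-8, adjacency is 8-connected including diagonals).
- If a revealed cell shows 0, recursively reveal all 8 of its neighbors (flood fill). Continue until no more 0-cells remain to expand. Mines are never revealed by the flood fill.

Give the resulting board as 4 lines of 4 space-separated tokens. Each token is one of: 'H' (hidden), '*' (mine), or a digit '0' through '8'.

H H H H
H H H H
H H H H
H H * H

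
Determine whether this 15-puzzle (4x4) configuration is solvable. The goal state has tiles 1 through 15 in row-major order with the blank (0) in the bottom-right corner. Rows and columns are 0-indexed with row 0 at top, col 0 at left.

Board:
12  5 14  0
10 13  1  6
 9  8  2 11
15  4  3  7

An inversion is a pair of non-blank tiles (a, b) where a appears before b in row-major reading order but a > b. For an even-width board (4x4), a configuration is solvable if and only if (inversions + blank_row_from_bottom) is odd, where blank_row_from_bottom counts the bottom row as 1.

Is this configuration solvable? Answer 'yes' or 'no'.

Answer: no

Derivation:
Inversions: 62
Blank is in row 0 (0-indexed from top), which is row 4 counting from the bottom (bottom = 1).
62 + 4 = 66, which is even, so the puzzle is not solvable.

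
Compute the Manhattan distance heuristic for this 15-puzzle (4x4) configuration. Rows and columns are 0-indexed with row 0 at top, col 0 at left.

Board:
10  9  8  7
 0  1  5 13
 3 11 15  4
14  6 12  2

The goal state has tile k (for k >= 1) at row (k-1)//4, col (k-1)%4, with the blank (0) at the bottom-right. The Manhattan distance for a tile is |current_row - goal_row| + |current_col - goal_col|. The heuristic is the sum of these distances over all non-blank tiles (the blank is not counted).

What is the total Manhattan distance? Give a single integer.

Answer: 37

Derivation:
Tile 10: (0,0)->(2,1) = 3
Tile 9: (0,1)->(2,0) = 3
Tile 8: (0,2)->(1,3) = 2
Tile 7: (0,3)->(1,2) = 2
Tile 1: (1,1)->(0,0) = 2
Tile 5: (1,2)->(1,0) = 2
Tile 13: (1,3)->(3,0) = 5
Tile 3: (2,0)->(0,2) = 4
Tile 11: (2,1)->(2,2) = 1
Tile 15: (2,2)->(3,2) = 1
Tile 4: (2,3)->(0,3) = 2
Tile 14: (3,0)->(3,1) = 1
Tile 6: (3,1)->(1,1) = 2
Tile 12: (3,2)->(2,3) = 2
Tile 2: (3,3)->(0,1) = 5
Sum: 3 + 3 + 2 + 2 + 2 + 2 + 5 + 4 + 1 + 1 + 2 + 1 + 2 + 2 + 5 = 37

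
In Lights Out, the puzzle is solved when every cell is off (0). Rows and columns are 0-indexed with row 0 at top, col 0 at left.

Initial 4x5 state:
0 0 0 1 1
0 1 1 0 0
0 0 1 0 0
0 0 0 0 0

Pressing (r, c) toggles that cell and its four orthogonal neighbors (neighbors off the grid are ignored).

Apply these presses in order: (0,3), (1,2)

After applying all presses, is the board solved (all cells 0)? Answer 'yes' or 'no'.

After press 1 at (0,3):
0 0 1 0 0
0 1 1 1 0
0 0 1 0 0
0 0 0 0 0

After press 2 at (1,2):
0 0 0 0 0
0 0 0 0 0
0 0 0 0 0
0 0 0 0 0

Lights still on: 0

Answer: yes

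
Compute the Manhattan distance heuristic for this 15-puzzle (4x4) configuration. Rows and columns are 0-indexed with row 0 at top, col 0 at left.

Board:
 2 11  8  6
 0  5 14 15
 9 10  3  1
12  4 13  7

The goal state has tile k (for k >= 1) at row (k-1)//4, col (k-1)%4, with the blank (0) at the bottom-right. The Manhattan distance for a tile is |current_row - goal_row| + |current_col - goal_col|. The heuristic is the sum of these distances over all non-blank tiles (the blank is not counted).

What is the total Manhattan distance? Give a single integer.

Tile 2: (0,0)->(0,1) = 1
Tile 11: (0,1)->(2,2) = 3
Tile 8: (0,2)->(1,3) = 2
Tile 6: (0,3)->(1,1) = 3
Tile 5: (1,1)->(1,0) = 1
Tile 14: (1,2)->(3,1) = 3
Tile 15: (1,3)->(3,2) = 3
Tile 9: (2,0)->(2,0) = 0
Tile 10: (2,1)->(2,1) = 0
Tile 3: (2,2)->(0,2) = 2
Tile 1: (2,3)->(0,0) = 5
Tile 12: (3,0)->(2,3) = 4
Tile 4: (3,1)->(0,3) = 5
Tile 13: (3,2)->(3,0) = 2
Tile 7: (3,3)->(1,2) = 3
Sum: 1 + 3 + 2 + 3 + 1 + 3 + 3 + 0 + 0 + 2 + 5 + 4 + 5 + 2 + 3 = 37

Answer: 37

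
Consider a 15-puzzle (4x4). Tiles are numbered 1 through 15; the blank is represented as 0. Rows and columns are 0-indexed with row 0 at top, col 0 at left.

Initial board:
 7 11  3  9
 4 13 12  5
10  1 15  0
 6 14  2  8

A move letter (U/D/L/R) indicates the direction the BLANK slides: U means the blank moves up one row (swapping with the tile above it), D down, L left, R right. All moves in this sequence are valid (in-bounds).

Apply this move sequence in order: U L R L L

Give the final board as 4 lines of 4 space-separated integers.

After move 1 (U):
 7 11  3  9
 4 13 12  0
10  1 15  5
 6 14  2  8

After move 2 (L):
 7 11  3  9
 4 13  0 12
10  1 15  5
 6 14  2  8

After move 3 (R):
 7 11  3  9
 4 13 12  0
10  1 15  5
 6 14  2  8

After move 4 (L):
 7 11  3  9
 4 13  0 12
10  1 15  5
 6 14  2  8

After move 5 (L):
 7 11  3  9
 4  0 13 12
10  1 15  5
 6 14  2  8

Answer:  7 11  3  9
 4  0 13 12
10  1 15  5
 6 14  2  8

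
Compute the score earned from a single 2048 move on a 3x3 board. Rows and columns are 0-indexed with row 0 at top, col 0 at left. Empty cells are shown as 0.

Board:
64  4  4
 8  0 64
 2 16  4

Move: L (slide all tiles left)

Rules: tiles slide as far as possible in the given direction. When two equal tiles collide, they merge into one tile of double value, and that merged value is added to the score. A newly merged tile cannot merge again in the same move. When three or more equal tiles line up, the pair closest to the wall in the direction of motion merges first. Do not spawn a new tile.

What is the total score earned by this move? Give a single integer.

Answer: 8

Derivation:
Slide left:
row 0: [64, 4, 4] -> [64, 8, 0]  score +8 (running 8)
row 1: [8, 0, 64] -> [8, 64, 0]  score +0 (running 8)
row 2: [2, 16, 4] -> [2, 16, 4]  score +0 (running 8)
Board after move:
64  8  0
 8 64  0
 2 16  4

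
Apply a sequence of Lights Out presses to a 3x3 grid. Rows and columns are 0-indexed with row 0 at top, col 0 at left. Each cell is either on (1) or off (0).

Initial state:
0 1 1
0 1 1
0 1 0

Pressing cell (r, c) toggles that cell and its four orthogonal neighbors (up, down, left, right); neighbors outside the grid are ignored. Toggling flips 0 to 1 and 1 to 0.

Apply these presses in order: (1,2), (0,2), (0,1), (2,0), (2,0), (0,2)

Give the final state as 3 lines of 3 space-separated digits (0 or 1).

After press 1 at (1,2):
0 1 0
0 0 0
0 1 1

After press 2 at (0,2):
0 0 1
0 0 1
0 1 1

After press 3 at (0,1):
1 1 0
0 1 1
0 1 1

After press 4 at (2,0):
1 1 0
1 1 1
1 0 1

After press 5 at (2,0):
1 1 0
0 1 1
0 1 1

After press 6 at (0,2):
1 0 1
0 1 0
0 1 1

Answer: 1 0 1
0 1 0
0 1 1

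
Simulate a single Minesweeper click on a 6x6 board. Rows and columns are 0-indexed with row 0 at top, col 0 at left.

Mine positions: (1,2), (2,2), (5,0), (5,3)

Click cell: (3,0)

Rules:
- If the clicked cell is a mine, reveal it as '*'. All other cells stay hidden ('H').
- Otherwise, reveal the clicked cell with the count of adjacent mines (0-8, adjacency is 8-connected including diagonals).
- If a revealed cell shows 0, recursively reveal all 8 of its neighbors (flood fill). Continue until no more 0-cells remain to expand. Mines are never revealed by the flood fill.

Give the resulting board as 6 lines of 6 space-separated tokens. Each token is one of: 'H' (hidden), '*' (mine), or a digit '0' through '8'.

0 1 H H H H
0 2 H H H H
0 2 H H H H
0 1 H H H H
1 1 H H H H
H H H H H H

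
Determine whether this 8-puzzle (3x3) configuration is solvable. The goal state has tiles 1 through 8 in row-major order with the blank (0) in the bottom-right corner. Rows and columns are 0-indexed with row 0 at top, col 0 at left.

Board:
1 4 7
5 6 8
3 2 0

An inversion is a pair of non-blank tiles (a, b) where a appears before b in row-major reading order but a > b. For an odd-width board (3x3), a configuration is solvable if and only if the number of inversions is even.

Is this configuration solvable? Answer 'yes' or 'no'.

Answer: no

Derivation:
Inversions (pairs i<j in row-major order where tile[i] > tile[j] > 0): 13
13 is odd, so the puzzle is not solvable.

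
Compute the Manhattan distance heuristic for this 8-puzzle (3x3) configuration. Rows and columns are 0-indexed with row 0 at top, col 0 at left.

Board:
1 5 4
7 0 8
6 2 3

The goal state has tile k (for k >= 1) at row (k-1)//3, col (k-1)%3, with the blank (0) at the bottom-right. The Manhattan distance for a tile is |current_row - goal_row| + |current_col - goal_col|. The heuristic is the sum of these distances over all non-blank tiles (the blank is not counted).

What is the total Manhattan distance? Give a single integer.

Answer: 14

Derivation:
Tile 1: at (0,0), goal (0,0), distance |0-0|+|0-0| = 0
Tile 5: at (0,1), goal (1,1), distance |0-1|+|1-1| = 1
Tile 4: at (0,2), goal (1,0), distance |0-1|+|2-0| = 3
Tile 7: at (1,0), goal (2,0), distance |1-2|+|0-0| = 1
Tile 8: at (1,2), goal (2,1), distance |1-2|+|2-1| = 2
Tile 6: at (2,0), goal (1,2), distance |2-1|+|0-2| = 3
Tile 2: at (2,1), goal (0,1), distance |2-0|+|1-1| = 2
Tile 3: at (2,2), goal (0,2), distance |2-0|+|2-2| = 2
Sum: 0 + 1 + 3 + 1 + 2 + 3 + 2 + 2 = 14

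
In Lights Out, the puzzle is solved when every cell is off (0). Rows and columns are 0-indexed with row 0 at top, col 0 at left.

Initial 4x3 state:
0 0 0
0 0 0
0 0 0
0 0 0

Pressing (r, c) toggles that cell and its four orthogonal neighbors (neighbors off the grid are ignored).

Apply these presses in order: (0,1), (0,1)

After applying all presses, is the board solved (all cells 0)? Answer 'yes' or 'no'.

Answer: yes

Derivation:
After press 1 at (0,1):
1 1 1
0 1 0
0 0 0
0 0 0

After press 2 at (0,1):
0 0 0
0 0 0
0 0 0
0 0 0

Lights still on: 0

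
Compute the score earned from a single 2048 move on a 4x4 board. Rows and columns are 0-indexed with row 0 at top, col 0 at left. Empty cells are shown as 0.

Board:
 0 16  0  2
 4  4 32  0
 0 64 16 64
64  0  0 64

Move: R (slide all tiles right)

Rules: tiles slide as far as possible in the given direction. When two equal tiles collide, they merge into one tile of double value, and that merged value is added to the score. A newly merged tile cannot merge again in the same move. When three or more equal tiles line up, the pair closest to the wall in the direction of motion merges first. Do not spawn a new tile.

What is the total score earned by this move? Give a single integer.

Slide right:
row 0: [0, 16, 0, 2] -> [0, 0, 16, 2]  score +0 (running 0)
row 1: [4, 4, 32, 0] -> [0, 0, 8, 32]  score +8 (running 8)
row 2: [0, 64, 16, 64] -> [0, 64, 16, 64]  score +0 (running 8)
row 3: [64, 0, 0, 64] -> [0, 0, 0, 128]  score +128 (running 136)
Board after move:
  0   0  16   2
  0   0   8  32
  0  64  16  64
  0   0   0 128

Answer: 136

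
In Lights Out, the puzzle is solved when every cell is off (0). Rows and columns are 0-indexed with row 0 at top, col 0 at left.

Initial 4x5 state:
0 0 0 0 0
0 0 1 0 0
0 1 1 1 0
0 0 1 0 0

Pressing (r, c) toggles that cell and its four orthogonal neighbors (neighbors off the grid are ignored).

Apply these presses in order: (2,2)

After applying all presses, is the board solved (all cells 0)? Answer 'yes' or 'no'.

After press 1 at (2,2):
0 0 0 0 0
0 0 0 0 0
0 0 0 0 0
0 0 0 0 0

Lights still on: 0

Answer: yes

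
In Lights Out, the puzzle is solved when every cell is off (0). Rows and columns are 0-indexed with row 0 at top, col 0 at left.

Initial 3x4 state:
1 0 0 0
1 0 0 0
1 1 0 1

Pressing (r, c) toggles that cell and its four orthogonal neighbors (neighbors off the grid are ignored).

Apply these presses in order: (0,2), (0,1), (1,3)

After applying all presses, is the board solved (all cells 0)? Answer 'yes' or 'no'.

Answer: no

Derivation:
After press 1 at (0,2):
1 1 1 1
1 0 1 0
1 1 0 1

After press 2 at (0,1):
0 0 0 1
1 1 1 0
1 1 0 1

After press 3 at (1,3):
0 0 0 0
1 1 0 1
1 1 0 0

Lights still on: 5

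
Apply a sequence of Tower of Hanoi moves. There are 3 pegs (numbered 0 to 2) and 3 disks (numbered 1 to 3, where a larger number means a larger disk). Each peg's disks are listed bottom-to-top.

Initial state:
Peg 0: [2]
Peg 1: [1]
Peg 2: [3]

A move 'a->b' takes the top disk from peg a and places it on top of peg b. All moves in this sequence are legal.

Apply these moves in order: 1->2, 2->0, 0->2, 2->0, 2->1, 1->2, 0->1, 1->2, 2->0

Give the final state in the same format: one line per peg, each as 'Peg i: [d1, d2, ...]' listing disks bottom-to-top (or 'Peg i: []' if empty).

Answer: Peg 0: [2, 1]
Peg 1: []
Peg 2: [3]

Derivation:
After move 1 (1->2):
Peg 0: [2]
Peg 1: []
Peg 2: [3, 1]

After move 2 (2->0):
Peg 0: [2, 1]
Peg 1: []
Peg 2: [3]

After move 3 (0->2):
Peg 0: [2]
Peg 1: []
Peg 2: [3, 1]

After move 4 (2->0):
Peg 0: [2, 1]
Peg 1: []
Peg 2: [3]

After move 5 (2->1):
Peg 0: [2, 1]
Peg 1: [3]
Peg 2: []

After move 6 (1->2):
Peg 0: [2, 1]
Peg 1: []
Peg 2: [3]

After move 7 (0->1):
Peg 0: [2]
Peg 1: [1]
Peg 2: [3]

After move 8 (1->2):
Peg 0: [2]
Peg 1: []
Peg 2: [3, 1]

After move 9 (2->0):
Peg 0: [2, 1]
Peg 1: []
Peg 2: [3]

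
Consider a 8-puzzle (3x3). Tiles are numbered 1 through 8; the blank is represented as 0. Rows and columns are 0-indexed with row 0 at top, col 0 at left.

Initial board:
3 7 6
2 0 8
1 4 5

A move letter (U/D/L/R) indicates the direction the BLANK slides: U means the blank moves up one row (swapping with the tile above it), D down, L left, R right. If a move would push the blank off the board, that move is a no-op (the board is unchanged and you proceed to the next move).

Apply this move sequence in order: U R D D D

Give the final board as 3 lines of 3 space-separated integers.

After move 1 (U):
3 0 6
2 7 8
1 4 5

After move 2 (R):
3 6 0
2 7 8
1 4 5

After move 3 (D):
3 6 8
2 7 0
1 4 5

After move 4 (D):
3 6 8
2 7 5
1 4 0

After move 5 (D):
3 6 8
2 7 5
1 4 0

Answer: 3 6 8
2 7 5
1 4 0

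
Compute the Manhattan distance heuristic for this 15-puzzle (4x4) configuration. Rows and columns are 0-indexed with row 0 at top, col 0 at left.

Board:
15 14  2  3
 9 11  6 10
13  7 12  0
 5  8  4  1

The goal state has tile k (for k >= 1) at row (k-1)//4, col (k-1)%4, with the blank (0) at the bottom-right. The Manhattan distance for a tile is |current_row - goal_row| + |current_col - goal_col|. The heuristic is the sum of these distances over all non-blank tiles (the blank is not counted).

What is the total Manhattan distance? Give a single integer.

Tile 15: at (0,0), goal (3,2), distance |0-3|+|0-2| = 5
Tile 14: at (0,1), goal (3,1), distance |0-3|+|1-1| = 3
Tile 2: at (0,2), goal (0,1), distance |0-0|+|2-1| = 1
Tile 3: at (0,3), goal (0,2), distance |0-0|+|3-2| = 1
Tile 9: at (1,0), goal (2,0), distance |1-2|+|0-0| = 1
Tile 11: at (1,1), goal (2,2), distance |1-2|+|1-2| = 2
Tile 6: at (1,2), goal (1,1), distance |1-1|+|2-1| = 1
Tile 10: at (1,3), goal (2,1), distance |1-2|+|3-1| = 3
Tile 13: at (2,0), goal (3,0), distance |2-3|+|0-0| = 1
Tile 7: at (2,1), goal (1,2), distance |2-1|+|1-2| = 2
Tile 12: at (2,2), goal (2,3), distance |2-2|+|2-3| = 1
Tile 5: at (3,0), goal (1,0), distance |3-1|+|0-0| = 2
Tile 8: at (3,1), goal (1,3), distance |3-1|+|1-3| = 4
Tile 4: at (3,2), goal (0,3), distance |3-0|+|2-3| = 4
Tile 1: at (3,3), goal (0,0), distance |3-0|+|3-0| = 6
Sum: 5 + 3 + 1 + 1 + 1 + 2 + 1 + 3 + 1 + 2 + 1 + 2 + 4 + 4 + 6 = 37

Answer: 37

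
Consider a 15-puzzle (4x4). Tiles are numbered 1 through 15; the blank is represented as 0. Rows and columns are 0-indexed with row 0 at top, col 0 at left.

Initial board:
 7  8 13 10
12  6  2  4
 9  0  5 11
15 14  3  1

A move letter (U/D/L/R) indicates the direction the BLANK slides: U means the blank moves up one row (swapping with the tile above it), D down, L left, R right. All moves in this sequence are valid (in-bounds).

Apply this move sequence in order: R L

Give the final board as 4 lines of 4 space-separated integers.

Answer:  7  8 13 10
12  6  2  4
 9  0  5 11
15 14  3  1

Derivation:
After move 1 (R):
 7  8 13 10
12  6  2  4
 9  5  0 11
15 14  3  1

After move 2 (L):
 7  8 13 10
12  6  2  4
 9  0  5 11
15 14  3  1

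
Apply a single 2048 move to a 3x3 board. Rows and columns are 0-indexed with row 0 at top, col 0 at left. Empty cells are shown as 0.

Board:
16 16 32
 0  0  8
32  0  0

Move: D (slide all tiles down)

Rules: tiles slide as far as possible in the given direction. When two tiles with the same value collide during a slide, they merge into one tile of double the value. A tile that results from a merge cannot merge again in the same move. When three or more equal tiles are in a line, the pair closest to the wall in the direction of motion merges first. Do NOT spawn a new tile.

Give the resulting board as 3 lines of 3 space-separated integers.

Answer:  0  0  0
16  0 32
32 16  8

Derivation:
Slide down:
col 0: [16, 0, 32] -> [0, 16, 32]
col 1: [16, 0, 0] -> [0, 0, 16]
col 2: [32, 8, 0] -> [0, 32, 8]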